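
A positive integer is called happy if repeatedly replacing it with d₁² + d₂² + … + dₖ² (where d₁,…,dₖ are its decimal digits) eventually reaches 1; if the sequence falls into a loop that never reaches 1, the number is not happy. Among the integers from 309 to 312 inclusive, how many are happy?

309: 309 → 90 → 81 → 65 → 61 → 37 → 58 → 89 → 145 → 42 → 20 → 4 → 16 → 37  (repeats 37)
310: 310 → 10 → 1  (reaches 1)
311: 311 → 11 → 2 → 4 → 16 → 37 → 58 → 89 → 145 → 42 → 20 → 4  (repeats 4)
312: 312 → 14 → 17 → 50 → 25 → 29 → 85 → 89 → 145 → 42 → 20 → 4 → 16 → 37 → 58 → 89  (repeats 89)
happy: 310

1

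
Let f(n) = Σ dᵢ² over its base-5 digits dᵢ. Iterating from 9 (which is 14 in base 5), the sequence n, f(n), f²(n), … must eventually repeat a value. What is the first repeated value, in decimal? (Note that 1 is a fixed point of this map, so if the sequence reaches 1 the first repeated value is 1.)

9 = (1,4)_5 → 17
17 = (3,2)_5 → 13
13 = (2,3)_5 → 13  — 13 already appeared earlier.

13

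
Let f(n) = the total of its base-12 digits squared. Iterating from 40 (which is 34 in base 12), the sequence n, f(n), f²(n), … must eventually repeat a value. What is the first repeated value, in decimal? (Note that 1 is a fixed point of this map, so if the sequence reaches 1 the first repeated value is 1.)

25

40 = (3,4)_12 → 3² + 4² = 9 + 16 = 25
25 = (2,1)_12 → 2² + 1² = 4 + 1 = 5
5 = (5)_12 → 5² = 25  — 25 already appeared earlier.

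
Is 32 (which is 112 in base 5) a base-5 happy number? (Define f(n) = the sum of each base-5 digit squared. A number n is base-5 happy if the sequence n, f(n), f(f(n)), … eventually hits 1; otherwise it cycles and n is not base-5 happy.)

32 = (1,1,2)_5 → 1² + 1² + 2² = 6
6 = (1,1)_5 → 1² + 1² = 2
2 = (2)_5 → 2² = 4
4 = (4)_5 → 4² = 16
16 = (3,1)_5 → 3² + 1² = 10
10 = (2,0)_5 → 2² + 0² = 4  — 4 already seen; the sequence cycles without reaching 1.

not base-5 happy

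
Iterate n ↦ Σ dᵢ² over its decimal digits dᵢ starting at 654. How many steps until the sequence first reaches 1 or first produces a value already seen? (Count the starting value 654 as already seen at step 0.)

654 → 6² + 5² + 4² = 77
77 → 7² + 7² = 98
98 → 9² + 8² = 145
145 → 1² + 4² + 5² = 42
42 → 4² + 2² = 20
20 → 2² + 0² = 4
4 → 4² = 16
16 → 1² + 6² = 37
37 → 3² + 7² = 58
58 → 5² + 8² = 89
89 → 8² + 9² = 145  — 145 repeats.
That took 11 steps.

11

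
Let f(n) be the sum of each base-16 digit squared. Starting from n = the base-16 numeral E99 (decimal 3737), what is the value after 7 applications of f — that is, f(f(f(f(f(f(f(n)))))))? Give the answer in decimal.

200

3737 = (14,9,9)_16 → 14² + 9² + 9² = 358
358 = (1,6,6)_16 → 1² + 6² + 6² = 73
73 = (4,9)_16 → 4² + 9² = 97
97 = (6,1)_16 → 6² + 1² = 37
37 = (2,5)_16 → 2² + 5² = 29
29 = (1,13)_16 → 1² + 13² = 170
170 = (10,10)_16 → 10² + 10² = 200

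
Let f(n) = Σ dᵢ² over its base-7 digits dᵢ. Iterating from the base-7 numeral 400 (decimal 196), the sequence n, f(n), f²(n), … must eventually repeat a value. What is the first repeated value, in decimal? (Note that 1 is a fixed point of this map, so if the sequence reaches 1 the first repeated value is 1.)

196 = (4,0,0)_7 → 4² + 0² + 0² = 16
16 = (2,2)_7 → 2² + 2² = 8
8 = (1,1)_7 → 1² + 1² = 2
2 = (2)_7 → 2² = 4
4 = (4)_7 → 4² = 16  — 16 already appeared earlier.

16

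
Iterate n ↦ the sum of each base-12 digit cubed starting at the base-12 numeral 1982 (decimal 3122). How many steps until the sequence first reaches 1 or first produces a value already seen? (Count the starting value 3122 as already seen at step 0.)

3122 = (1,9,8,2)_12 → 1³ + 9³ + 8³ + 2³ = 1 + 729 + 512 + 8 = 1250
1250 = (8,8,2)_12 → 8³ + 8³ + 2³ = 512 + 512 + 8 = 1032
1032 = (7,2,0)_12 → 7³ + 2³ + 0³ = 343 + 8 + 0 = 351
351 = (2,5,3)_12 → 2³ + 5³ + 3³ = 8 + 125 + 27 = 160
160 = (1,1,4)_12 → 1³ + 1³ + 4³ = 1 + 1 + 64 = 66
66 = (5,6)_12 → 5³ + 6³ = 125 + 216 = 341
341 = (2,4,5)_12 → 2³ + 4³ + 5³ = 8 + 64 + 125 = 197
197 = (1,4,5)_12 → 1³ + 4³ + 5³ = 1 + 64 + 125 = 190
190 = (1,3,10)_12 → 1³ + 3³ + 10³ = 1 + 27 + 1000 = 1028
1028 = (7,1,8)_12 → 7³ + 1³ + 8³ = 343 + 1 + 512 = 856
856 = (5,11,4)_12 → 5³ + 11³ + 4³ = 125 + 1331 + 64 = 1520
1520 = (10,6,8)_12 → 10³ + 6³ + 8³ = 1000 + 216 + 512 = 1728
1728 = (1,0,0,0)_12 → 1³ + 0³ + 0³ + 0³ = 1 + 0 + 0 + 0 = 1  — reached 1.
That took 13 steps.

13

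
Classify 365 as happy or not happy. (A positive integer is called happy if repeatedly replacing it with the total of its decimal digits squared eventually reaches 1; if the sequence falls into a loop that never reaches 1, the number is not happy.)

365 → 3² + 6² + 5² = 9 + 36 + 25 = 70
70 → 7² + 0² = 49 + 0 = 49
49 → 4² + 9² = 16 + 81 = 97
97 → 9² + 7² = 81 + 49 = 130
130 → 1² + 3² + 0² = 1 + 9 + 0 = 10
10 → 1² + 0² = 1 + 0 = 1  — reached 1.

happy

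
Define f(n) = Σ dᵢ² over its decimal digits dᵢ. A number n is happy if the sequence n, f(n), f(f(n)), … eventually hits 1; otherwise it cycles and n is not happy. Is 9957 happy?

9957 → 9² + 9² + 5² + 7² = 236
236 → 2² + 3² + 6² = 49
49 → 4² + 9² = 97
97 → 9² + 7² = 130
130 → 1² + 3² + 0² = 10
10 → 1² + 0² = 1  — reached 1.

happy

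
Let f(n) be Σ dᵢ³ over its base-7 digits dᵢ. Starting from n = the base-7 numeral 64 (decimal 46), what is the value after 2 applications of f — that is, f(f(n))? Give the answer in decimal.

250

46 = (6,4)_7 → 6³ + 4³ = 280
280 = (5,5,0)_7 → 5³ + 5³ + 0³ = 250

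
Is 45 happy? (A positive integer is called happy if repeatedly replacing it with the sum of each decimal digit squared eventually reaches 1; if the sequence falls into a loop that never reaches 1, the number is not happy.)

45 → 41
41 → 17
17 → 50
50 → 25
25 → 29
29 → 85
85 → 89
89 → 145
145 → 42
42 → 20
20 → 4
4 → 16
16 → 37
37 → 58
58 → 89  — 89 already seen; the sequence cycles without reaching 1.

not happy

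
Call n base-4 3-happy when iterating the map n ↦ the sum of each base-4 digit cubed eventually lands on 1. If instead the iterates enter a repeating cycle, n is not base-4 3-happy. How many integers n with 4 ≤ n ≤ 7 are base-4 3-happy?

4: 4 → 1  (reaches 1)
5: 5 → 2 → 8 → 8  (repeats 8)
6: 6 → 9 → 9  (repeats 9)
7: 7 → 28 → 28  (repeats 28)
base-4 3-happy: 4

1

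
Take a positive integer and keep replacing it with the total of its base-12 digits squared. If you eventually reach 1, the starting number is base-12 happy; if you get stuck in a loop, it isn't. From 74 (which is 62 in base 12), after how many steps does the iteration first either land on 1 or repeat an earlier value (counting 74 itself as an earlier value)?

4

74 = (6,2)_12 → 6² + 2² = 36 + 4 = 40
40 = (3,4)_12 → 3² + 4² = 9 + 16 = 25
25 = (2,1)_12 → 2² + 1² = 4 + 1 = 5
5 = (5)_12 → 5² = 25  — 25 repeats.
That took 4 steps.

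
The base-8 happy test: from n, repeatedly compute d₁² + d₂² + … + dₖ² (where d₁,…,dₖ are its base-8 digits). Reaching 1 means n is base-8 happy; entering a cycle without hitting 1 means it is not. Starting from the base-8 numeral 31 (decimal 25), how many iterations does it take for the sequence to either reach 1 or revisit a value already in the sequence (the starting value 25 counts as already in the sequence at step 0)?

25 = (3,1)_8 → 3² + 1² = 10
10 = (1,2)_8 → 1² + 2² = 5
5 = (5)_8 → 5² = 25  — 25 repeats.
That took 3 steps.

3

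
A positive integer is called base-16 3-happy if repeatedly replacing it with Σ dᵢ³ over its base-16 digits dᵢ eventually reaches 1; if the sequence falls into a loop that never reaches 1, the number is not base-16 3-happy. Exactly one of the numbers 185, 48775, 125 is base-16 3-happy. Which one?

48775

185: 185 → 2060 → 2240 → 2240  — repeats 2240 (not base-16 3-happy)
48775: 48775 → 4930 → 100 → 280 → 514 → 16 → 1  — reaches 1 (base-16 3-happy)
125: 125 → 2540 → 5201 → 191 → 4706 → 233 → 3473 → 2927 → 4922 → 1055 → 3440 → 2540  — repeats 2540 (not base-16 3-happy)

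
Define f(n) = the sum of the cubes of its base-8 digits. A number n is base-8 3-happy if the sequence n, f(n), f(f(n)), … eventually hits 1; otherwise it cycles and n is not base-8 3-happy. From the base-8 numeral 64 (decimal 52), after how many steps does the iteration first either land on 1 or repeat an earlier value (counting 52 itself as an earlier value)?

9

52 = (6,4)_8 → 6³ + 4³ = 216 + 64 = 280
280 = (4,3,0)_8 → 4³ + 3³ + 0³ = 64 + 27 + 0 = 91
91 = (1,3,3)_8 → 1³ + 3³ + 3³ = 1 + 27 + 27 = 55
55 = (6,7)_8 → 6³ + 7³ = 216 + 343 = 559
559 = (1,0,5,7)_8 → 1³ + 0³ + 5³ + 7³ = 1 + 0 + 125 + 343 = 469
469 = (7,2,5)_8 → 7³ + 2³ + 5³ = 343 + 8 + 125 = 476
476 = (7,3,4)_8 → 7³ + 3³ + 4³ = 343 + 27 + 64 = 434
434 = (6,6,2)_8 → 6³ + 6³ + 2³ = 216 + 216 + 8 = 440
440 = (6,7,0)_8 → 6³ + 7³ + 0³ = 216 + 343 + 0 = 559  — 559 repeats.
That took 9 steps.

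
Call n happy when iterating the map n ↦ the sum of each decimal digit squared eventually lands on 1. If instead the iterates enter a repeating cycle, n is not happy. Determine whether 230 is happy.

230 → 2² + 3² + 0² = 4 + 9 + 0 = 13
13 → 1² + 3² = 1 + 9 = 10
10 → 1² + 0² = 1 + 0 = 1  — reached 1.

happy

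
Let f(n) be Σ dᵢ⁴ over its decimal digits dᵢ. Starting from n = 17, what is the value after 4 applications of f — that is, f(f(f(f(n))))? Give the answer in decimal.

17 → 1⁴ + 7⁴ = 1 + 2401 = 2402
2402 → 2⁴ + 4⁴ + 0⁴ + 2⁴ = 16 + 256 + 0 + 16 = 288
288 → 2⁴ + 8⁴ + 8⁴ = 16 + 4096 + 4096 = 8208
8208 → 8⁴ + 2⁴ + 0⁴ + 8⁴ = 4096 + 16 + 0 + 4096 = 8208

8208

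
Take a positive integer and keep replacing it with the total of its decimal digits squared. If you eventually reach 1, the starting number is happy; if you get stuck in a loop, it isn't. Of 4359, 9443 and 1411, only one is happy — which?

4359: 4359 → 131 → 11 → 2 → 4 → 16 → 37 → 58 → 89 → 145 → 42 → 20 → 4  — repeats 4 (not happy)
9443: 9443 → 122 → 9 → 81 → 65 → 61 → 37 → 58 → 89 → 145 → 42 → 20 → 4 → 16 → 37  — repeats 37 (not happy)
1411: 1411 → 19 → 82 → 68 → 100 → 1  — reaches 1 (happy)

1411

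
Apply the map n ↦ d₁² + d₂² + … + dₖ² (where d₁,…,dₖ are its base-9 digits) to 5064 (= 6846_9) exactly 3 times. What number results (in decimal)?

46

5064 = (6,8,4,6)_9 → 6² + 8² + 4² + 6² = 152
152 = (1,7,8)_9 → 1² + 7² + 8² = 114
114 = (1,3,6)_9 → 1² + 3² + 6² = 46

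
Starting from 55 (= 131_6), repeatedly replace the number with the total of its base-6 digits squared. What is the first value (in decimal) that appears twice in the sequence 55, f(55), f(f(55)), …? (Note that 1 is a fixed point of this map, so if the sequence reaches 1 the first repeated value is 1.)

55 = (1,3,1)_6 → 1² + 3² + 1² = 11
11 = (1,5)_6 → 1² + 5² = 26
26 = (4,2)_6 → 4² + 2² = 20
20 = (3,2)_6 → 3² + 2² = 13
13 = (2,1)_6 → 2² + 1² = 5
5 = (5)_6 → 5² = 25
25 = (4,1)_6 → 4² + 1² = 17
17 = (2,5)_6 → 2² + 5² = 29
29 = (4,5)_6 → 4² + 5² = 41
41 = (1,0,5)_6 → 1² + 0² + 5² = 26  — 26 already appeared earlier.

26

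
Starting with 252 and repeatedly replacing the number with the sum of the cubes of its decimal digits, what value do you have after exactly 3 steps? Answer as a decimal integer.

432

252 → 141
141 → 66
66 → 432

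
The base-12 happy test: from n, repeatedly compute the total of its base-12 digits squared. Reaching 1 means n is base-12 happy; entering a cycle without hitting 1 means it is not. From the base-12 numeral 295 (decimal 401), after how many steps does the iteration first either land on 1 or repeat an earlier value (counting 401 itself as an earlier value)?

401 = (2,9,5)_12 → 110
110 = (9,2)_12 → 85
85 = (7,1)_12 → 50
50 = (4,2)_12 → 20
20 = (1,8)_12 → 65
65 = (5,5)_12 → 50  — 50 repeats.
That took 6 steps.

6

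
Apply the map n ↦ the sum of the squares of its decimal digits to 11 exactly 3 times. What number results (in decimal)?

16

11 → 2
2 → 4
4 → 16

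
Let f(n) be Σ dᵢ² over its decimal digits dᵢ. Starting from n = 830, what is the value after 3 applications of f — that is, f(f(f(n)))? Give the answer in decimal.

89

830 → 73
73 → 58
58 → 89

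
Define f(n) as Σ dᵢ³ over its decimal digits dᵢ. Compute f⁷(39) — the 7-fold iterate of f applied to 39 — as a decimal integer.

153

39 → 3³ + 9³ = 756
756 → 7³ + 5³ + 6³ = 684
684 → 6³ + 8³ + 4³ = 792
792 → 7³ + 9³ + 2³ = 1080
1080 → 1³ + 0³ + 8³ + 0³ = 513
513 → 5³ + 1³ + 3³ = 153
153 → 1³ + 5³ + 3³ = 153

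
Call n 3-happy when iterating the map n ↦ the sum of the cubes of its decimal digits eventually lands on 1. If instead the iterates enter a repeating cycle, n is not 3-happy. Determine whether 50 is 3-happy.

50 → 5³ + 0³ = 125
125 → 1³ + 2³ + 5³ = 134
134 → 1³ + 3³ + 4³ = 92
92 → 9³ + 2³ = 737
737 → 7³ + 3³ + 7³ = 713
713 → 7³ + 1³ + 3³ = 371
371 → 3³ + 7³ + 1³ = 371  — 371 already seen; the sequence cycles without reaching 1.

not 3-happy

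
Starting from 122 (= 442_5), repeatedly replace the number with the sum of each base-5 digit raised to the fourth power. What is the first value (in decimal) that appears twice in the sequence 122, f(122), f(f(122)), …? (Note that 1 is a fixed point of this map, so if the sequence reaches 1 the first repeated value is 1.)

528

122 = (4,4,2)_5 → 528
528 = (4,1,0,3)_5 → 338
338 = (2,3,2,3)_5 → 194
194 = (1,2,3,4)_5 → 354
354 = (2,4,0,4)_5 → 528  — 528 already appeared earlier.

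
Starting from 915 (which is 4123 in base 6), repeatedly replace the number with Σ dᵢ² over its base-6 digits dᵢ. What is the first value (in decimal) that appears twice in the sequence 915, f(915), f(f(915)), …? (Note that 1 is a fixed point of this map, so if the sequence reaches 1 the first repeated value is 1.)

25

915 = (4,1,2,3)_6 → 30
30 = (5,0)_6 → 25
25 = (4,1)_6 → 17
17 = (2,5)_6 → 29
29 = (4,5)_6 → 41
41 = (1,0,5)_6 → 26
26 = (4,2)_6 → 20
20 = (3,2)_6 → 13
13 = (2,1)_6 → 5
5 = (5)_6 → 25  — 25 already appeared earlier.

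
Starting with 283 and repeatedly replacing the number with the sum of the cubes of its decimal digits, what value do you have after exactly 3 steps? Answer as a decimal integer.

283 → 2³ + 8³ + 3³ = 547
547 → 5³ + 4³ + 7³ = 532
532 → 5³ + 3³ + 2³ = 160

160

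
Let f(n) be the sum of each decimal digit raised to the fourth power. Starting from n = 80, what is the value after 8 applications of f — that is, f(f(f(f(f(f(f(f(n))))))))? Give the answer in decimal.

4514

80 → 8⁴ + 0⁴ = 4096 + 0 = 4096
4096 → 4⁴ + 0⁴ + 9⁴ + 6⁴ = 256 + 0 + 6561 + 1296 = 8113
8113 → 8⁴ + 1⁴ + 1⁴ + 3⁴ = 4096 + 1 + 1 + 81 = 4179
4179 → 4⁴ + 1⁴ + 7⁴ + 9⁴ = 256 + 1 + 2401 + 6561 = 9219
9219 → 9⁴ + 2⁴ + 1⁴ + 9⁴ = 6561 + 16 + 1 + 6561 = 13139
13139 → 1⁴ + 3⁴ + 1⁴ + 3⁴ + 9⁴ = 1 + 81 + 1 + 81 + 6561 = 6725
6725 → 6⁴ + 7⁴ + 2⁴ + 5⁴ = 1296 + 2401 + 16 + 625 = 4338
4338 → 4⁴ + 3⁴ + 3⁴ + 8⁴ = 256 + 81 + 81 + 4096 = 4514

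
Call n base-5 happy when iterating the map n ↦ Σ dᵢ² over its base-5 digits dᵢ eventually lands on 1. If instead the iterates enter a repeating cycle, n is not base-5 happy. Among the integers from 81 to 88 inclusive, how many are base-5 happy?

2

81: 81 → 11 → 5 → 1  (reaches 1)
82: 82 → 14 → 20 → 16 → 10 → 4 → 16  (repeats 16)
83: 83 → 19 → 25 → 1  (reaches 1)
84: 84 → 26 → 2 → 4 → 16 → 10 → 4  (repeats 4)
85: 85 → 13 → 13  (repeats 13)
86: 86 → 14 → 20 → 16 → 10 → 4 → 16  (repeats 16)
87: 87 → 17 → 13 → 13  (repeats 13)
88: 88 → 22 → 20 → 16 → 10 → 4 → 16  (repeats 16)
base-5 happy: 81, 83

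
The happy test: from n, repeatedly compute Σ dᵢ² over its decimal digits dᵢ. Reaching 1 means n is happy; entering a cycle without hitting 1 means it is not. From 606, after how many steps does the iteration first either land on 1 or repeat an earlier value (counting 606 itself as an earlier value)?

606 → 6² + 0² + 6² = 72
72 → 7² + 2² = 53
53 → 5² + 3² = 34
34 → 3² + 4² = 25
25 → 2² + 5² = 29
29 → 2² + 9² = 85
85 → 8² + 5² = 89
89 → 8² + 9² = 145
145 → 1² + 4² + 5² = 42
42 → 4² + 2² = 20
20 → 2² + 0² = 4
4 → 4² = 16
16 → 1² + 6² = 37
37 → 3² + 7² = 58
58 → 5² + 8² = 89  — 89 repeats.
That took 15 steps.

15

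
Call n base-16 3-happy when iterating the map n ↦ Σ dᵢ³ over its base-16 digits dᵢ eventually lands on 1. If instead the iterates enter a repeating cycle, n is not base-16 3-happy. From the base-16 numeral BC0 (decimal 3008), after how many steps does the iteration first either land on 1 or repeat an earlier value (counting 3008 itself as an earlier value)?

3008 = (11,12,0)_16 → 11³ + 12³ + 0³ = 3059
3059 = (11,15,3)_16 → 11³ + 15³ + 3³ = 4733
4733 = (1,2,7,13)_16 → 1³ + 2³ + 7³ + 13³ = 2549
2549 = (9,15,5)_16 → 9³ + 15³ + 5³ = 4229
4229 = (1,0,8,5)_16 → 1³ + 0³ + 8³ + 5³ = 638
638 = (2,7,14)_16 → 2³ + 7³ + 14³ = 3095
3095 = (12,1,7)_16 → 12³ + 1³ + 7³ = 2072
2072 = (8,1,8)_16 → 8³ + 1³ + 8³ = 1025
1025 = (4,0,1)_16 → 4³ + 0³ + 1³ = 65
65 = (4,1)_16 → 4³ + 1³ = 65  — 65 repeats.
That took 10 steps.

10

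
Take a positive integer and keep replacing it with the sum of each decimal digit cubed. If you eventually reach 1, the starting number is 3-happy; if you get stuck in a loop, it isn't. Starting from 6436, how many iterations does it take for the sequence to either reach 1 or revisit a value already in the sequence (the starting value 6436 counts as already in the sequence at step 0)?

5

6436 → 6³ + 4³ + 3³ + 6³ = 216 + 64 + 27 + 216 = 523
523 → 5³ + 2³ + 3³ = 125 + 8 + 27 = 160
160 → 1³ + 6³ + 0³ = 1 + 216 + 0 = 217
217 → 2³ + 1³ + 7³ = 8 + 1 + 343 = 352
352 → 3³ + 5³ + 2³ = 27 + 125 + 8 = 160  — 160 repeats.
That took 5 steps.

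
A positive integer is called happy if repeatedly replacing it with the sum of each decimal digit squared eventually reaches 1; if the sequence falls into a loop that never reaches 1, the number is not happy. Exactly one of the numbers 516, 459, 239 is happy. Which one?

516: 516 → 62 → 40 → 16 → 37 → 58 → 89 → 145 → 42 → 20 → 4 → 16  — repeats 16 (not happy)
459: 459 → 122 → 9 → 81 → 65 → 61 → 37 → 58 → 89 → 145 → 42 → 20 → 4 → 16 → 37  — repeats 37 (not happy)
239: 239 → 94 → 97 → 130 → 10 → 1  — reaches 1 (happy)

239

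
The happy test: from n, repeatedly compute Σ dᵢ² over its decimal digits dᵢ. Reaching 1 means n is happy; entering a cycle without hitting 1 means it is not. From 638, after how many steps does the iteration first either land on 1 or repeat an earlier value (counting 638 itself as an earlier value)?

5

638 → 6² + 3² + 8² = 36 + 9 + 64 = 109
109 → 1² + 0² + 9² = 1 + 0 + 81 = 82
82 → 8² + 2² = 64 + 4 = 68
68 → 6² + 8² = 36 + 64 = 100
100 → 1² + 0² + 0² = 1 + 0 + 0 = 1  — reached 1.
That took 5 steps.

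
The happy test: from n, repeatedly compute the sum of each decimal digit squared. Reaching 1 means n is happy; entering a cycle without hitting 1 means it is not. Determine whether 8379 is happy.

8379 → 8² + 3² + 7² + 9² = 203
203 → 2² + 0² + 3² = 13
13 → 1² + 3² = 10
10 → 1² + 0² = 1  — reached 1.

happy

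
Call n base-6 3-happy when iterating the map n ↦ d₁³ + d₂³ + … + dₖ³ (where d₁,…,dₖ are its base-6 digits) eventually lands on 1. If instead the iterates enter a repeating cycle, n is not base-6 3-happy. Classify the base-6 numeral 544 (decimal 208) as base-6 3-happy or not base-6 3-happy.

base-6 3-happy

208 = (5,4,4)_6 → 253
253 = (1,1,0,1)_6 → 3
3 = (3)_6 → 27
27 = (4,3)_6 → 91
91 = (2,3,1)_6 → 36
36 = (1,0,0)_6 → 1  — reached 1.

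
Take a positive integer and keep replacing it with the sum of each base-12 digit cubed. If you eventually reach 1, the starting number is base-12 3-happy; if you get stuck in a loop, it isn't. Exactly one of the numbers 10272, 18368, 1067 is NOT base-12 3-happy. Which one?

10272: 10272 → 1520 → 1728 → 1  — reaches 1 (base-12 3-happy)
18368: 18368 → 2071 → 416 → 1520 → 1728 → 1  — reaches 1 (base-12 3-happy)
1067: 1067 → 1738 → 1001 → 1672 → 1738  — repeats 1738 (not base-12 3-happy)

1067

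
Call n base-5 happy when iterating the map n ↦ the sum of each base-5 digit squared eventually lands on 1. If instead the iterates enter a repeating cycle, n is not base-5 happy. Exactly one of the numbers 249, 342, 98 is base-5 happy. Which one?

249

249: 249 → 49 → 33 → 11 → 5 → 1  — reaches 1 (base-5 happy)
342: 342 → 26 → 2 → 4 → 16 → 10 → 4  — repeats 4 (not base-5 happy)
98: 98 → 34 → 18 → 18  — repeats 18 (not base-5 happy)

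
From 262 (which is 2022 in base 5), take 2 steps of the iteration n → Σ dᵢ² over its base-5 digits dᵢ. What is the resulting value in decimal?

8

262 = (2,0,2,2)_5 → 12
12 = (2,2)_5 → 8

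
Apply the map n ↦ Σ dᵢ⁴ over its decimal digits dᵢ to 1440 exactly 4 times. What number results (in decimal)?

1440 → 1⁴ + 4⁴ + 4⁴ + 0⁴ = 513
513 → 5⁴ + 1⁴ + 3⁴ = 707
707 → 7⁴ + 0⁴ + 7⁴ = 4802
4802 → 4⁴ + 8⁴ + 0⁴ + 2⁴ = 4368

4368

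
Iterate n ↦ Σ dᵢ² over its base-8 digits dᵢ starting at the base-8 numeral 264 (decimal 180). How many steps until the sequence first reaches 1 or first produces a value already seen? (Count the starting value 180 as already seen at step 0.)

7

180 = (2,6,4)_8 → 2² + 6² + 4² = 4 + 36 + 16 = 56
56 = (7,0)_8 → 7² + 0² = 49 + 0 = 49
49 = (6,1)_8 → 6² + 1² = 36 + 1 = 37
37 = (4,5)_8 → 4² + 5² = 16 + 25 = 41
41 = (5,1)_8 → 5² + 1² = 25 + 1 = 26
26 = (3,2)_8 → 3² + 2² = 9 + 4 = 13
13 = (1,5)_8 → 1² + 5² = 1 + 25 = 26  — 26 repeats.
That took 7 steps.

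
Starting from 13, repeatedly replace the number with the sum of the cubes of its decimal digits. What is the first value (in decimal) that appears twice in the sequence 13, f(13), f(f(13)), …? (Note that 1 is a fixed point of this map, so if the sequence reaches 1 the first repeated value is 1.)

133

13 → 1³ + 3³ = 28
28 → 2³ + 8³ = 520
520 → 5³ + 2³ + 0³ = 133
133 → 1³ + 3³ + 3³ = 55
55 → 5³ + 5³ = 250
250 → 2³ + 5³ + 0³ = 133  — 133 already appeared earlier.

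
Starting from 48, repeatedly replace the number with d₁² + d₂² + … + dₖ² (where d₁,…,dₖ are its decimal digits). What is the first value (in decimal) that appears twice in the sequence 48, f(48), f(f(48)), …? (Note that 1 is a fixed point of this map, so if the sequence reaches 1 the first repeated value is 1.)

89

48 → 4² + 8² = 80
80 → 8² + 0² = 64
64 → 6² + 4² = 52
52 → 5² + 2² = 29
29 → 2² + 9² = 85
85 → 8² + 5² = 89
89 → 8² + 9² = 145
145 → 1² + 4² + 5² = 42
42 → 4² + 2² = 20
20 → 2² + 0² = 4
4 → 4² = 16
16 → 1² + 6² = 37
37 → 3² + 7² = 58
58 → 5² + 8² = 89  — 89 already appeared earlier.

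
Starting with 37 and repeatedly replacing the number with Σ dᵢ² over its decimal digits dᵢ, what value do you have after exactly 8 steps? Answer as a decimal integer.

37

37 → 3² + 7² = 58
58 → 5² + 8² = 89
89 → 8² + 9² = 145
145 → 1² + 4² + 5² = 42
42 → 4² + 2² = 20
20 → 2² + 0² = 4
4 → 4² = 16
16 → 1² + 6² = 37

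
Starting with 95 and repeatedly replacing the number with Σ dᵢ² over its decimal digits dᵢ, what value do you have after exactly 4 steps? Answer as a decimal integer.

95 → 106
106 → 37
37 → 58
58 → 89

89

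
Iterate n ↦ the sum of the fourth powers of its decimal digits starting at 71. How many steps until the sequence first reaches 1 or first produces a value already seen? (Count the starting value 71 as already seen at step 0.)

71 → 2402
2402 → 288
288 → 8208
8208 → 8208  — 8208 repeats.
That took 4 steps.

4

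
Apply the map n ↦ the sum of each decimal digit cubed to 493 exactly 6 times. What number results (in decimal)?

133

493 → 4³ + 9³ + 3³ = 64 + 729 + 27 = 820
820 → 8³ + 2³ + 0³ = 512 + 8 + 0 = 520
520 → 5³ + 2³ + 0³ = 125 + 8 + 0 = 133
133 → 1³ + 3³ + 3³ = 1 + 27 + 27 = 55
55 → 5³ + 5³ = 125 + 125 = 250
250 → 2³ + 5³ + 0³ = 8 + 125 + 0 = 133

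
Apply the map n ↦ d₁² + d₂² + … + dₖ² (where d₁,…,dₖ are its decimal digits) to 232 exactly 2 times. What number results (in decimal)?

50

232 → 2² + 3² + 2² = 4 + 9 + 4 = 17
17 → 1² + 7² = 1 + 49 = 50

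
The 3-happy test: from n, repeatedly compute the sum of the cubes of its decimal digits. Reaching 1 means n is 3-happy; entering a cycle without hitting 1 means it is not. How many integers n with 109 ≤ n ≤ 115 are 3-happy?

109: 109 → 730 → 370 → 370  (repeats 370)
110: 110 → 2 → 8 → 512 → 134 → 92 → 737 → 713 → 371 → 371  (repeats 371)
111: 111 → 3 → 27 → 351 → 153 → 153  (repeats 153)
112: 112 → 10 → 1  (reaches 1)
113: 113 → 29 → 737 → 713 → 371 → 371  (repeats 371)
114: 114 → 66 → 432 → 99 → 1458 → 702 → 351 → 153 → 153  (repeats 153)
115: 115 → 127 → 352 → 160 → 217 → 352  (repeats 352)
3-happy: 112

1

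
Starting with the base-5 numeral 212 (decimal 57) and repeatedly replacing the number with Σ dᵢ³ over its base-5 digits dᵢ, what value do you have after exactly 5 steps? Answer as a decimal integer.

35

57 = (2,1,2)_5 → 17
17 = (3,2)_5 → 35
35 = (1,2,0)_5 → 9
9 = (1,4)_5 → 65
65 = (2,3,0)_5 → 35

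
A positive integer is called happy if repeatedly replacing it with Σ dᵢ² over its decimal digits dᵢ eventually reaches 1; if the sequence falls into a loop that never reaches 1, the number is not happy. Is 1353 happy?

happy

1353 → 1² + 3² + 5² + 3² = 44
44 → 4² + 4² = 32
32 → 3² + 2² = 13
13 → 1² + 3² = 10
10 → 1² + 0² = 1  — reached 1.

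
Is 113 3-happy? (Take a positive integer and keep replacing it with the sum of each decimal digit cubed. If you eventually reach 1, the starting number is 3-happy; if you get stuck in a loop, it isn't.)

113 → 1³ + 1³ + 3³ = 29
29 → 2³ + 9³ = 737
737 → 7³ + 3³ + 7³ = 713
713 → 7³ + 1³ + 3³ = 371
371 → 3³ + 7³ + 1³ = 371  — 371 already seen; the sequence cycles without reaching 1.

not 3-happy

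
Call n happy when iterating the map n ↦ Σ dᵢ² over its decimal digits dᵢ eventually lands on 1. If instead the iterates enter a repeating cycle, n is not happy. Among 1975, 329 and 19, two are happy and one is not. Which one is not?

1975

1975: 1975 → 156 → 62 → 40 → 16 → 37 → 58 → 89 → 145 → 42 → 20 → 4 → 16  — repeats 16 (not happy)
329: 329 → 94 → 97 → 130 → 10 → 1  — reaches 1 (happy)
19: 19 → 82 → 68 → 100 → 1  — reaches 1 (happy)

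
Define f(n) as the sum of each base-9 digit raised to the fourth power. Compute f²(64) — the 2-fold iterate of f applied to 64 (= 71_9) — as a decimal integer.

4818

64 = (7,1)_9 → 7⁴ + 1⁴ = 2402
2402 = (3,2,5,8)_9 → 3⁴ + 2⁴ + 5⁴ + 8⁴ = 4818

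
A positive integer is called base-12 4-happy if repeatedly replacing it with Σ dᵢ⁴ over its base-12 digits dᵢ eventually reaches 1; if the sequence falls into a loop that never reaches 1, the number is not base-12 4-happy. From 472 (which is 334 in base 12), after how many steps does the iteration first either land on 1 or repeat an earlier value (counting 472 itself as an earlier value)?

472 = (3,3,4)_12 → 3⁴ + 3⁴ + 4⁴ = 418
418 = (2,10,10)_12 → 2⁴ + 10⁴ + 10⁴ = 20016
20016 = (11,7,0,0)_12 → 11⁴ + 7⁴ + 0⁴ + 0⁴ = 17042
17042 = (9,10,4,2)_12 → 9⁴ + 10⁴ + 4⁴ + 2⁴ = 16833
16833 = (9,8,10,9)_12 → 9⁴ + 8⁴ + 10⁴ + 9⁴ = 27218
27218 = (1,3,9,0,2)_12 → 1⁴ + 3⁴ + 9⁴ + 0⁴ + 2⁴ = 6659
6659 = (3,10,2,11)_12 → 3⁴ + 10⁴ + 2⁴ + 11⁴ = 24738
24738 = (1,2,3,9,6)_12 → 1⁴ + 2⁴ + 3⁴ + 9⁴ + 6⁴ = 7955
7955 = (4,7,2,11)_12 → 4⁴ + 7⁴ + 2⁴ + 11⁴ = 17314
17314 = (10,0,2,10)_12 → 10⁴ + 0⁴ + 2⁴ + 10⁴ = 20016  — 20016 repeats.
That took 10 steps.

10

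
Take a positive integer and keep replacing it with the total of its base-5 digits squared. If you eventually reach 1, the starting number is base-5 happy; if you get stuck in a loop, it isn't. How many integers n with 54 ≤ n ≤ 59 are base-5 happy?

54: 54 → 20 → 16 → 10 → 4 → 16  (repeats 16)
55: 55 → 5 → 1  (reaches 1)
56: 56 → 6 → 2 → 4 → 16 → 10 → 4  (repeats 4)
57: 57 → 9 → 17 → 13 → 13  (repeats 13)
58: 58 → 14 → 20 → 16 → 10 → 4 → 16  (repeats 16)
59: 59 → 21 → 17 → 13 → 13  (repeats 13)
base-5 happy: 55

1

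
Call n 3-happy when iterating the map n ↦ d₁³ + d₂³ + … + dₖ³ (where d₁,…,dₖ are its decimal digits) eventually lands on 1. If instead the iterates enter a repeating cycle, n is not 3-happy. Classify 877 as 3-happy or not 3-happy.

877 → 8³ + 7³ + 7³ = 1198
1198 → 1³ + 1³ + 9³ + 8³ = 1243
1243 → 1³ + 2³ + 4³ + 3³ = 100
100 → 1³ + 0³ + 0³ = 1  — reached 1.

3-happy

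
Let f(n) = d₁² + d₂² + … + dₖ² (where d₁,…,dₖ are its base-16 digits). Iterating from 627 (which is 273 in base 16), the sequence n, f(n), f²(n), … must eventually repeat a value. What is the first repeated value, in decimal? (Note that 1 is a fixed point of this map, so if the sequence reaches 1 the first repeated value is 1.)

627 = (2,7,3)_16 → 2² + 7² + 3² = 4 + 49 + 9 = 62
62 = (3,14)_16 → 3² + 14² = 9 + 196 = 205
205 = (12,13)_16 → 12² + 13² = 144 + 169 = 313
313 = (1,3,9)_16 → 1² + 3² + 9² = 1 + 9 + 81 = 91
91 = (5,11)_16 → 5² + 11² = 25 + 121 = 146
146 = (9,2)_16 → 9² + 2² = 81 + 4 = 85
85 = (5,5)_16 → 5² + 5² = 25 + 25 = 50
50 = (3,2)_16 → 3² + 2² = 9 + 4 = 13
13 = (13)_16 → 13² = 169
169 = (10,9)_16 → 10² + 9² = 100 + 81 = 181
181 = (11,5)_16 → 11² + 5² = 121 + 25 = 146  — 146 already appeared earlier.

146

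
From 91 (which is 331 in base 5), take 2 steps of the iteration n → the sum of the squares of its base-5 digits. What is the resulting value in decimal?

91 = (3,3,1)_5 → 3² + 3² + 1² = 9 + 9 + 1 = 19
19 = (3,4)_5 → 3² + 4² = 9 + 16 = 25

25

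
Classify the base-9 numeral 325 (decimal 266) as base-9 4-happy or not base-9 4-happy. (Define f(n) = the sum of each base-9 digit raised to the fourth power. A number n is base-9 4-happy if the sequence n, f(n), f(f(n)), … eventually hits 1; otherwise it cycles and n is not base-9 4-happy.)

not base-9 4-happy

266 = (3,2,5)_9 → 3⁴ + 2⁴ + 5⁴ = 81 + 16 + 625 = 722
722 = (8,8,2)_9 → 8⁴ + 8⁴ + 2⁴ = 4096 + 4096 + 16 = 8208
8208 = (1,2,2,3,0)_9 → 1⁴ + 2⁴ + 2⁴ + 3⁴ + 0⁴ = 1 + 16 + 16 + 81 + 0 = 114
114 = (1,3,6)_9 → 1⁴ + 3⁴ + 6⁴ = 1 + 81 + 1296 = 1378
1378 = (1,8,0,1)_9 → 1⁴ + 8⁴ + 0⁴ + 1⁴ = 1 + 4096 + 0 + 1 = 4098
4098 = (5,5,5,3)_9 → 5⁴ + 5⁴ + 5⁴ + 3⁴ = 625 + 625 + 625 + 81 = 1956
1956 = (2,6,1,3)_9 → 2⁴ + 6⁴ + 1⁴ + 3⁴ = 16 + 1296 + 1 + 81 = 1394
1394 = (1,8,1,8)_9 → 1⁴ + 8⁴ + 1⁴ + 8⁴ = 1 + 4096 + 1 + 4096 = 8194
8194 = (1,2,2,1,4)_9 → 1⁴ + 2⁴ + 2⁴ + 1⁴ + 4⁴ = 1 + 16 + 16 + 1 + 256 = 290
290 = (3,5,2)_9 → 3⁴ + 5⁴ + 2⁴ = 81 + 625 + 16 = 722  — 722 already seen; the sequence cycles without reaching 1.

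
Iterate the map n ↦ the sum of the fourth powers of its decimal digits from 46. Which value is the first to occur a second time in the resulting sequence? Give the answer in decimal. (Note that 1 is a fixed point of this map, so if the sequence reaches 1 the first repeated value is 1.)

8208

46 → 4⁴ + 6⁴ = 256 + 1296 = 1552
1552 → 1⁴ + 5⁴ + 5⁴ + 2⁴ = 1 + 625 + 625 + 16 = 1267
1267 → 1⁴ + 2⁴ + 6⁴ + 7⁴ = 1 + 16 + 1296 + 2401 = 3714
3714 → 3⁴ + 7⁴ + 1⁴ + 4⁴ = 81 + 2401 + 1 + 256 = 2739
2739 → 2⁴ + 7⁴ + 3⁴ + 9⁴ = 16 + 2401 + 81 + 6561 = 9059
9059 → 9⁴ + 0⁴ + 5⁴ + 9⁴ = 6561 + 0 + 625 + 6561 = 13747
13747 → 1⁴ + 3⁴ + 7⁴ + 4⁴ + 7⁴ = 1 + 81 + 2401 + 256 + 2401 = 5140
5140 → 5⁴ + 1⁴ + 4⁴ + 0⁴ = 625 + 1 + 256 + 0 = 882
882 → 8⁴ + 8⁴ + 2⁴ = 4096 + 4096 + 16 = 8208
8208 → 8⁴ + 2⁴ + 0⁴ + 8⁴ = 4096 + 16 + 0 + 4096 = 8208  — 8208 already appeared earlier.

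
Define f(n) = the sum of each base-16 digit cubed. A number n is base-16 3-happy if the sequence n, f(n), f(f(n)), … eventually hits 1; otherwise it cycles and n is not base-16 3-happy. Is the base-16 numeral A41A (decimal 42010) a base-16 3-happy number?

42010 = (10,4,1,10)_16 → 10³ + 4³ + 1³ + 10³ = 1000 + 64 + 1 + 1000 = 2065
2065 = (8,1,1)_16 → 8³ + 1³ + 1³ = 512 + 1 + 1 = 514
514 = (2,0,2)_16 → 2³ + 0³ + 2³ = 8 + 0 + 8 = 16
16 = (1,0)_16 → 1³ + 0³ = 1 + 0 = 1  — reached 1.

base-16 3-happy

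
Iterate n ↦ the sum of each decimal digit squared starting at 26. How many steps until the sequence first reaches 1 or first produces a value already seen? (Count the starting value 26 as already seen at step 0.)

26 → 40
40 → 16
16 → 37
37 → 58
58 → 89
89 → 145
145 → 42
42 → 20
20 → 4
4 → 16  — 16 repeats.
That took 10 steps.

10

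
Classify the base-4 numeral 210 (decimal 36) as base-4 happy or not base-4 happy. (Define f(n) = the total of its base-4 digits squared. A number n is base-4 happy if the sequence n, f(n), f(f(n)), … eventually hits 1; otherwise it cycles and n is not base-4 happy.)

base-4 happy

36 = (2,1,0)_4 → 2² + 1² + 0² = 4 + 1 + 0 = 5
5 = (1,1)_4 → 1² + 1² = 1 + 1 = 2
2 = (2)_4 → 2² = 4
4 = (1,0)_4 → 1² + 0² = 1 + 0 = 1  — reached 1.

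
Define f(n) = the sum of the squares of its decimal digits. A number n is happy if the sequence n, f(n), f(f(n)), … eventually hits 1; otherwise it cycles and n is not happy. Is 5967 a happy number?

5967 → 5² + 9² + 6² + 7² = 25 + 81 + 36 + 49 = 191
191 → 1² + 9² + 1² = 1 + 81 + 1 = 83
83 → 8² + 3² = 64 + 9 = 73
73 → 7² + 3² = 49 + 9 = 58
58 → 5² + 8² = 25 + 64 = 89
89 → 8² + 9² = 64 + 81 = 145
145 → 1² + 4² + 5² = 1 + 16 + 25 = 42
42 → 4² + 2² = 16 + 4 = 20
20 → 2² + 0² = 4 + 0 = 4
4 → 4² = 16
16 → 1² + 6² = 1 + 36 = 37
37 → 3² + 7² = 9 + 49 = 58  — 58 already seen; the sequence cycles without reaching 1.

not happy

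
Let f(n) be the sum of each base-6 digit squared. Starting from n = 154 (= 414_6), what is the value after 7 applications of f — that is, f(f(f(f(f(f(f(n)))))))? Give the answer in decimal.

5

154 = (4,1,4)_6 → 4² + 1² + 4² = 33
33 = (5,3)_6 → 5² + 3² = 34
34 = (5,4)_6 → 5² + 4² = 41
41 = (1,0,5)_6 → 1² + 0² + 5² = 26
26 = (4,2)_6 → 4² + 2² = 20
20 = (3,2)_6 → 3² + 2² = 13
13 = (2,1)_6 → 2² + 1² = 5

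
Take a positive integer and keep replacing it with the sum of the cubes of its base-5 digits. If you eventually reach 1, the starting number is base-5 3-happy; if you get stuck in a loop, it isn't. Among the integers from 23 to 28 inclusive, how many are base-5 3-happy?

23: 23 → 91 → 55 → 9 → 65 → 35 → 9  (repeats 9)
24: 24 → 128 → 28 → 28  (repeats 28)
25: 25 → 1  (reaches 1)
26: 26 → 2 → 8 → 28 → 28  (repeats 28)
27: 27 → 9 → 65 → 35 → 9  (repeats 9)
28: 28 → 28  (repeats 28)
base-5 3-happy: 25

1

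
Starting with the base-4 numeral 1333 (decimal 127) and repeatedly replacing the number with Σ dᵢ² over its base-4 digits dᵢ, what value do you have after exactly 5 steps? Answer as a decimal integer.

1

127 = (1,3,3,3)_4 → 1² + 3² + 3² + 3² = 28
28 = (1,3,0)_4 → 1² + 3² + 0² = 10
10 = (2,2)_4 → 2² + 2² = 8
8 = (2,0)_4 → 2² + 0² = 4
4 = (1,0)_4 → 1² + 0² = 1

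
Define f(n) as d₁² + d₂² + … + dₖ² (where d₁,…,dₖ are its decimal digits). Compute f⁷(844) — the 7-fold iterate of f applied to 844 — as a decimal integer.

37

844 → 8² + 4² + 4² = 96
96 → 9² + 6² = 117
117 → 1² + 1² + 7² = 51
51 → 5² + 1² = 26
26 → 2² + 6² = 40
40 → 4² + 0² = 16
16 → 1² + 6² = 37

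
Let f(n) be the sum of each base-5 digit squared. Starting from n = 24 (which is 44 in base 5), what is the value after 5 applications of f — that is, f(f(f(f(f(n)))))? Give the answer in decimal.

24 = (4,4)_5 → 32
32 = (1,1,2)_5 → 6
6 = (1,1)_5 → 2
2 = (2)_5 → 4
4 = (4)_5 → 16

16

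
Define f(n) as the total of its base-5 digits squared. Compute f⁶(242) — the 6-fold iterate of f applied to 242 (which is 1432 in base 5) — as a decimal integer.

242 = (1,4,3,2)_5 → 1² + 4² + 3² + 2² = 1 + 16 + 9 + 4 = 30
30 = (1,1,0)_5 → 1² + 1² + 0² = 1 + 1 + 0 = 2
2 = (2)_5 → 2² = 4
4 = (4)_5 → 4² = 16
16 = (3,1)_5 → 3² + 1² = 9 + 1 = 10
10 = (2,0)_5 → 2² + 0² = 4 + 0 = 4

4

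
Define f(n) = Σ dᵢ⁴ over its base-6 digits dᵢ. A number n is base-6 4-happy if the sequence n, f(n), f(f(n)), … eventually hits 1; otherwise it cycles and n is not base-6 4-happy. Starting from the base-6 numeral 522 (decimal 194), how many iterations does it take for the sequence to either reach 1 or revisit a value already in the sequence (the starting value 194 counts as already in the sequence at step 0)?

194 = (5,2,2)_6 → 657
657 = (3,0,1,3)_6 → 163
163 = (4,3,1)_6 → 338
338 = (1,3,2,2)_6 → 114
114 = (3,1,0)_6 → 82
82 = (2,1,4)_6 → 273
273 = (1,1,3,3)_6 → 164
164 = (4,3,2)_6 → 353
353 = (1,3,4,5)_6 → 963
963 = (4,2,4,3)_6 → 609
609 = (2,4,5,3)_6 → 978
978 = (4,3,1,0)_6 → 338  — 338 repeats.
That took 12 steps.

12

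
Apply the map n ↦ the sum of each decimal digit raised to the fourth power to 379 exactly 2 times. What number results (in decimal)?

379 → 9043
9043 → 6898

6898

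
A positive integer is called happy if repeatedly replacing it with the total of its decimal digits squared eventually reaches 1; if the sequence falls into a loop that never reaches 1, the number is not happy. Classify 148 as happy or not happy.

not happy

148 → 1² + 4² + 8² = 81
81 → 8² + 1² = 65
65 → 6² + 5² = 61
61 → 6² + 1² = 37
37 → 3² + 7² = 58
58 → 5² + 8² = 89
89 → 8² + 9² = 145
145 → 1² + 4² + 5² = 42
42 → 4² + 2² = 20
20 → 2² + 0² = 4
4 → 4² = 16
16 → 1² + 6² = 37  — 37 already seen; the sequence cycles without reaching 1.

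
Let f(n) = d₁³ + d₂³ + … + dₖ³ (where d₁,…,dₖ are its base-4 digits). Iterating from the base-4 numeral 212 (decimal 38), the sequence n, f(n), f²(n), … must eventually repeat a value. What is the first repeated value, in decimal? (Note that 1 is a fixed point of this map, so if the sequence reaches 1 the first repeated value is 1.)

38 = (2,1,2)_4 → 2³ + 1³ + 2³ = 17
17 = (1,0,1)_4 → 1³ + 0³ + 1³ = 2
2 = (2)_4 → 2³ = 8
8 = (2,0)_4 → 2³ + 0³ = 8  — 8 already appeared earlier.

8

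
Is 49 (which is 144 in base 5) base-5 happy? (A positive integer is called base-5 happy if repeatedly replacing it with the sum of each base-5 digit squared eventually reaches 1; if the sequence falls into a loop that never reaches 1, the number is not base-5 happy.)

base-5 happy

49 = (1,4,4)_5 → 1² + 4² + 4² = 33
33 = (1,1,3)_5 → 1² + 1² + 3² = 11
11 = (2,1)_5 → 2² + 1² = 5
5 = (1,0)_5 → 1² + 0² = 1  — reached 1.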